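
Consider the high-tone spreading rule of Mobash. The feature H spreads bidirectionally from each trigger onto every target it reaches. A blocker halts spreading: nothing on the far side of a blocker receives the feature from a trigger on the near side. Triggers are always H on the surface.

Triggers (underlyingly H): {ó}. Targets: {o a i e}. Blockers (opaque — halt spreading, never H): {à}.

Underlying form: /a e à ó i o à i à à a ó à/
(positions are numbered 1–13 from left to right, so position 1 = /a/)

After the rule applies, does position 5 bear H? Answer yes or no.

From /ó/ at 4 rightward: 5 /i/ → H; 6 /o/ → H; 7 /à/ blocks.
From /ó/ at 4 leftward: 3 /à/ blocks.
From /ó/ at 12 rightward: 13 /à/ blocks.
From /ó/ at 12 leftward: 11 /a/ → H; 10 /à/ blocks.
Targets with no active source: positions 1 2 8 stay [-high tone].
H positions on the surface: 4 5 6 11 12.

yes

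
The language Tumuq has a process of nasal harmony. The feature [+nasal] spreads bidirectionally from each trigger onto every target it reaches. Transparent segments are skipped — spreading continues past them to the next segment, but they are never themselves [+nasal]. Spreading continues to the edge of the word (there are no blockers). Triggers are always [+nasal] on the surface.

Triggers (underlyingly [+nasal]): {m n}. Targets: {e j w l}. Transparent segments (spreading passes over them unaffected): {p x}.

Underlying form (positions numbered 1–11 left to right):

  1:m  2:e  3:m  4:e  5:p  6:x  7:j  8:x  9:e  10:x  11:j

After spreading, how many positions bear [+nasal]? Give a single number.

From /m/ at 1 rightward: 2 /e/ → [+nasal]; 3 /m/ is itself a trigger — this domain ends here.
From /m/ at 1 leftward: word edge.
From /m/ at 3 rightward: 4 /e/ → [+nasal]; 5 /p/ transparent; 6 /x/ transparent; 7 /j/ → [+nasal]; 8 /x/ transparent; 9 /e/ → [+nasal]; 10 /x/ transparent; 11 /j/ → [+nasal]; word edge.
From /m/ at 3 leftward: 2 /e/ → [+nasal]; 1 /m/ is itself a trigger — this domain ends here.
[+nasal] positions on the surface: 1 2 3 4 7 9 11.

7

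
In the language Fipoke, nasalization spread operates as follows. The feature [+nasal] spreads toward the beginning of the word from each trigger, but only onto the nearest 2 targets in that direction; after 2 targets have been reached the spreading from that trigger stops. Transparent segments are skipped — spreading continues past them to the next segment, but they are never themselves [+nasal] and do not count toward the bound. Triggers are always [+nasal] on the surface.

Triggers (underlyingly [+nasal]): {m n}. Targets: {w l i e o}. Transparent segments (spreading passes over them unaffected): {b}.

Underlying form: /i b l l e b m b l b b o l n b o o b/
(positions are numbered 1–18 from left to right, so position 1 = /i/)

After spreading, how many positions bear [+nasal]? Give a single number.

6

From /m/ at 7 leftward: 6 /b/ transparent; 5 /e/ → [+nasal]; 4 /l/ → [+nasal]; bound reached.
From /n/ at 14 leftward: 13 /l/ → [+nasal]; 12 /o/ → [+nasal]; bound reached.
Targets with no active source: positions 1 3 9 16 17 stay [-nasal].
[+nasal] positions on the surface: 4 5 7 12 13 14.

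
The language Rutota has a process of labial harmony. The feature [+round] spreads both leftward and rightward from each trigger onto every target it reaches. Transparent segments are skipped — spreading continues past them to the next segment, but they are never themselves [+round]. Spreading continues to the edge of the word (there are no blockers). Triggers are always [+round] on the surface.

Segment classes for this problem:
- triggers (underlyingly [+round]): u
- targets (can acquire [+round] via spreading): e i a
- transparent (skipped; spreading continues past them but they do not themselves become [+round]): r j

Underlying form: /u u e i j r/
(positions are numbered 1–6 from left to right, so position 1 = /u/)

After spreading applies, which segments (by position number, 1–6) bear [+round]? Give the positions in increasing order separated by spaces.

1 2 3 4

From /u/ at 1 rightward: 2 /u/ is itself a trigger — this domain ends here.
From /u/ at 1 leftward: word edge.
From /u/ at 2 rightward: 3 /e/ → [+round]; 4 /i/ → [+round]; 5 /j/ transparent; 6 /r/ transparent; word edge.
From /u/ at 2 leftward: 1 /u/ is itself a trigger — this domain ends here.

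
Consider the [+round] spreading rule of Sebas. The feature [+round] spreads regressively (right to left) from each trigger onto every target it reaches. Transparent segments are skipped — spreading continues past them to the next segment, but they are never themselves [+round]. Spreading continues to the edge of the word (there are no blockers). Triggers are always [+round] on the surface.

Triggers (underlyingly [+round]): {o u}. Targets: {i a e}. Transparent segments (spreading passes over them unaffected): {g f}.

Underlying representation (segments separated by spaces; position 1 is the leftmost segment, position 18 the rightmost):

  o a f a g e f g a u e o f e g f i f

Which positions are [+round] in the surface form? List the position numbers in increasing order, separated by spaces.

1 2 4 6 9 10 11 12

From /o/ at 1 leftward: word edge.
From /u/ at 10 leftward: 9 /a/ → [+round]; 8 /g/ transparent; 7 /f/ transparent; 6 /e/ → [+round]; 5 /g/ transparent; 4 /a/ → [+round]; 3 /f/ transparent; 2 /a/ → [+round]; 1 /o/ is itself a trigger — this domain ends here.
From /o/ at 12 leftward: 11 /e/ → [+round]; 10 /u/ is itself a trigger — this domain ends here.
Targets with no active source: positions 14 17 stay [-round].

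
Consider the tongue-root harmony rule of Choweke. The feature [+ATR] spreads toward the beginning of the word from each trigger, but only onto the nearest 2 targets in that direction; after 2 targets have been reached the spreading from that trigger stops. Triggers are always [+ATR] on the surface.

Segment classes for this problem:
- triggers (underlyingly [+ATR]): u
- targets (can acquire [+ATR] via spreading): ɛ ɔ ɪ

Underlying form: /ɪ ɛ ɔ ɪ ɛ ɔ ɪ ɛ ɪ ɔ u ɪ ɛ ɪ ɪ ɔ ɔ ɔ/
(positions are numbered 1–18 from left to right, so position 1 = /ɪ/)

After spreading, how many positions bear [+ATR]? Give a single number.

3

From /u/ at 11 leftward: 10 /ɔ/ → [+ATR]; 9 /ɪ/ → [+ATR]; bound reached.
Targets with no active source: positions 1 2 3 4 5 6 7 8 12 13 14 15 16 17 18 stay [-ATR].
[+ATR] positions on the surface: 9 10 11.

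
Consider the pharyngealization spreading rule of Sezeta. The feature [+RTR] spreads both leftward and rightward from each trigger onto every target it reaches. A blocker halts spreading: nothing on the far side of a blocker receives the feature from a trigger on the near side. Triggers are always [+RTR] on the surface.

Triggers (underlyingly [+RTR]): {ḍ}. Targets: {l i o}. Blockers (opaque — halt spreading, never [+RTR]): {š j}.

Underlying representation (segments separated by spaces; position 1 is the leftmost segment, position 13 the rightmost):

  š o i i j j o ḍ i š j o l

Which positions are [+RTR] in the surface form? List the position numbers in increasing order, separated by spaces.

7 8 9

From /ḍ/ at 8 rightward: 9 /i/ → [+RTR]; 10 /š/ blocks.
From /ḍ/ at 8 leftward: 7 /o/ → [+RTR]; 6 /j/ blocks.
Targets with no active source: positions 2 3 4 12 13 stay [-emphatic].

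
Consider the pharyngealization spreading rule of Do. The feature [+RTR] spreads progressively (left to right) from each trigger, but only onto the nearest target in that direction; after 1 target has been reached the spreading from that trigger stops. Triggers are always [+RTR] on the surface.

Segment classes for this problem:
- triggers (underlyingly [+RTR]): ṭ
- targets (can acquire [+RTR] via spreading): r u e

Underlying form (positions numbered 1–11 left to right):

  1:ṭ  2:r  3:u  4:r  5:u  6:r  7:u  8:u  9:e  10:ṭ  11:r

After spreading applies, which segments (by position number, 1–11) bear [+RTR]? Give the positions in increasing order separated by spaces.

From /ṭ/ at 1 rightward: 2 /r/ → [+RTR]; bound reached.
From /ṭ/ at 10 rightward: 11 /r/ → [+RTR]; bound reached.
Targets with no active source: positions 3 4 5 6 7 8 9 stay [-emphatic].

1 2 10 11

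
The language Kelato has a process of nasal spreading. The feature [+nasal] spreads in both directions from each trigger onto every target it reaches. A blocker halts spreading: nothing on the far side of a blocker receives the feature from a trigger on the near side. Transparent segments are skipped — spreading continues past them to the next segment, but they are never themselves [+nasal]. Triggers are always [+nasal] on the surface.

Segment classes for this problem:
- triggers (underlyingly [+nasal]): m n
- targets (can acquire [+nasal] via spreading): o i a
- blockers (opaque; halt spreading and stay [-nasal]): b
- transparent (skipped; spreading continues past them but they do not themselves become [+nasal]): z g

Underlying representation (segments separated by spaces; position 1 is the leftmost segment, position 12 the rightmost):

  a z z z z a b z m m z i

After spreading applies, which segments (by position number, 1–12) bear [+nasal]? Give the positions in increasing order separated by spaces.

9 10 12

From /m/ at 9 rightward: 10 /m/ is itself a trigger — this domain ends here.
From /m/ at 9 leftward: 8 /z/ transparent; 7 /b/ blocks.
From /m/ at 10 rightward: 11 /z/ transparent; 12 /i/ → [+nasal]; word edge.
From /m/ at 10 leftward: 9 /m/ is itself a trigger — this domain ends here.
Targets with no active source: positions 1 6 stay [-nasal].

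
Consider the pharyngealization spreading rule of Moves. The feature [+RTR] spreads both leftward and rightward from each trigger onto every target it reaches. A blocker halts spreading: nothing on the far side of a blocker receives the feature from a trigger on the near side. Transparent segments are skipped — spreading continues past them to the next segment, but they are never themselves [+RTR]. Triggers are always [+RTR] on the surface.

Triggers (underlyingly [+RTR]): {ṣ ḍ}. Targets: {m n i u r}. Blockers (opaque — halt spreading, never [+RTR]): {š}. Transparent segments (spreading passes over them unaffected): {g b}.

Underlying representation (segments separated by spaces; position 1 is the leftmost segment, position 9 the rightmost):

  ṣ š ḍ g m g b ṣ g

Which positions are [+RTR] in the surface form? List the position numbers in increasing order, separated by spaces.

From /ṣ/ at 1 rightward: 2 /š/ blocks.
From /ṣ/ at 1 leftward: word edge.
From /ḍ/ at 3 rightward: 4 /g/ transparent; 5 /m/ → [+RTR]; 6 /g/ transparent; 7 /b/ transparent; 8 /ṣ/ is itself a trigger — this domain ends here.
From /ḍ/ at 3 leftward: 2 /š/ blocks.
From /ṣ/ at 8 rightward: 9 /g/ transparent; word edge.
From /ṣ/ at 8 leftward: 7 /b/ transparent; 6 /g/ transparent; 5 /m/ → [+RTR]; 4 /g/ transparent; 3 /ḍ/ is itself a trigger — this domain ends here.

1 3 5 8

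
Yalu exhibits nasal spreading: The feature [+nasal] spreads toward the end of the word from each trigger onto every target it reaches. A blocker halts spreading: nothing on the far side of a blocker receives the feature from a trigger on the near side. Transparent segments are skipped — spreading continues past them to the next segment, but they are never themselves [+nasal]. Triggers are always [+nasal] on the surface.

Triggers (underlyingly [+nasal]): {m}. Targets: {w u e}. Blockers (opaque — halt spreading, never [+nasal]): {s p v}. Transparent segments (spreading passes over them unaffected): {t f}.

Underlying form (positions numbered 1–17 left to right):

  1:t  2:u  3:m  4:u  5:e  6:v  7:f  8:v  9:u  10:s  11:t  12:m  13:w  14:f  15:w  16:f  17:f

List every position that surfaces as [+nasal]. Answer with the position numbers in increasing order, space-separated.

3 4 5 12 13 15

From /m/ at 3 rightward: 4 /u/ → [+nasal]; 5 /e/ → [+nasal]; 6 /v/ blocks.
From /m/ at 12 rightward: 13 /w/ → [+nasal]; 14 /f/ transparent; 15 /w/ → [+nasal]; 16 /f/ transparent; 17 /f/ transparent; word edge.
Targets with no active source: positions 2 9 stay [-nasal].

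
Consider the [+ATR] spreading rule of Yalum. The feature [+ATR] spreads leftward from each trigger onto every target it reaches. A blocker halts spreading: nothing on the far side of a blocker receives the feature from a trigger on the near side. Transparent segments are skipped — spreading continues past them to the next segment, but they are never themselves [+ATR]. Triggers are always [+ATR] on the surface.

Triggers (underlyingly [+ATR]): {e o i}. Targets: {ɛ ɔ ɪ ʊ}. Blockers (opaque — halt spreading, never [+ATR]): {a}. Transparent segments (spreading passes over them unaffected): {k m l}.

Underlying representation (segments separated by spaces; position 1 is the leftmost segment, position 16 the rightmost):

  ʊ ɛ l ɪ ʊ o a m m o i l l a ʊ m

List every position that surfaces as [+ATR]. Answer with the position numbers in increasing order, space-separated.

1 2 4 5 6 10 11

From /o/ at 6 leftward: 5 /ʊ/ → [+ATR]; 4 /ɪ/ → [+ATR]; 3 /l/ transparent; 2 /ɛ/ → [+ATR]; 1 /ʊ/ → [+ATR]; word edge.
From /o/ at 10 leftward: 9 /m/ transparent; 8 /m/ transparent; 7 /a/ blocks.
From /i/ at 11 leftward: 10 /o/ is itself a trigger — this domain ends here.
Target with no active source: position 15 stays [-ATR].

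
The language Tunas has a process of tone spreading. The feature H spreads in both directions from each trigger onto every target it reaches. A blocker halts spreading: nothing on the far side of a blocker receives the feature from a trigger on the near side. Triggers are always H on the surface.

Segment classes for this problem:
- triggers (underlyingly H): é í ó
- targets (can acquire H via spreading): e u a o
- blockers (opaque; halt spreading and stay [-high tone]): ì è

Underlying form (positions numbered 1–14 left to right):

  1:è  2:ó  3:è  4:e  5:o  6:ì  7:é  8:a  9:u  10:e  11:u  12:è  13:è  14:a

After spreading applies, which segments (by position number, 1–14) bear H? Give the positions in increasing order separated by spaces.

2 7 8 9 10 11

From /ó/ at 2 rightward: 3 /è/ blocks.
From /ó/ at 2 leftward: 1 /è/ blocks.
From /é/ at 7 rightward: 8 /a/ → H; 9 /u/ → H; 10 /e/ → H; 11 /u/ → H; 12 /è/ blocks.
From /é/ at 7 leftward: 6 /ì/ blocks.
Targets with no active source: positions 4 5 14 stay [-high tone].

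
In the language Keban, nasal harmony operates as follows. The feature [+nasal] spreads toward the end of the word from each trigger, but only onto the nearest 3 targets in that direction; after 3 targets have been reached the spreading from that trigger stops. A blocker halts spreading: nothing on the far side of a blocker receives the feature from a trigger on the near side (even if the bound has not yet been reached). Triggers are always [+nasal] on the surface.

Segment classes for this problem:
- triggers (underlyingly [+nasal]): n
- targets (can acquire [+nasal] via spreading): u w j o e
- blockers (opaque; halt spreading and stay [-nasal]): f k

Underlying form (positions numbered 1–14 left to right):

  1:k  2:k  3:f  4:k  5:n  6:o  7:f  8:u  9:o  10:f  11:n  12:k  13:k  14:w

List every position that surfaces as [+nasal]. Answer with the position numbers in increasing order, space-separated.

From /n/ at 5 rightward: 6 /o/ → [+nasal]; 7 /f/ blocks.
From /n/ at 11 rightward: 12 /k/ blocks.
Targets with no active source: positions 8 9 14 stay [-nasal].

5 6 11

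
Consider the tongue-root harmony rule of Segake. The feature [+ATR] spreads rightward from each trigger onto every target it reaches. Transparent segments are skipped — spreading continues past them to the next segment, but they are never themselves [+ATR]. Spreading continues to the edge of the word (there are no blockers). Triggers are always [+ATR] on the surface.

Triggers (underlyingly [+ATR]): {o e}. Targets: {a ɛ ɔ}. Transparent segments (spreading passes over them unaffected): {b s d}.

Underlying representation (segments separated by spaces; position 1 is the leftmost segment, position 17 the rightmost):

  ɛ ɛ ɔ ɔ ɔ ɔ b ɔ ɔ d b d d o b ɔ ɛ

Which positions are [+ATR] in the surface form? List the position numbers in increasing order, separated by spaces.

14 16 17

From /o/ at 14 rightward: 15 /b/ transparent; 16 /ɔ/ → [+ATR]; 17 /ɛ/ → [+ATR]; word edge.
Targets with no active source: positions 1 2 3 4 5 6 8 9 stay [-ATR].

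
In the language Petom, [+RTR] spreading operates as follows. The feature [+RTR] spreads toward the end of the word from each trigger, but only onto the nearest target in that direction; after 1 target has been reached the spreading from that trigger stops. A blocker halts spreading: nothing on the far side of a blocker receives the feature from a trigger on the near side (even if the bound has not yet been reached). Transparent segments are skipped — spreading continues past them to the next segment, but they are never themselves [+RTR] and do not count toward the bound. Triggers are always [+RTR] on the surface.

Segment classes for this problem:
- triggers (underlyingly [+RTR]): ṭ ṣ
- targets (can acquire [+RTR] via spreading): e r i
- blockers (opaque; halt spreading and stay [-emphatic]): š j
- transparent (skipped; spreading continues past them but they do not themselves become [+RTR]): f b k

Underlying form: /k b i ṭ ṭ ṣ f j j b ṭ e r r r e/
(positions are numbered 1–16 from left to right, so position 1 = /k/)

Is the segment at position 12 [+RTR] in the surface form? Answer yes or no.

yes

From /ṭ/ at 4 rightward: 5 /ṭ/ is itself a trigger — this domain ends here.
From /ṭ/ at 5 rightward: 6 /ṣ/ is itself a trigger — this domain ends here.
From /ṣ/ at 6 rightward: 7 /f/ transparent; 8 /j/ blocks.
From /ṭ/ at 11 rightward: 12 /e/ → [+RTR]; bound reached.
Targets with no active source: positions 3 13 14 15 16 stay [-emphatic].
[+RTR] positions on the surface: 4 5 6 11 12.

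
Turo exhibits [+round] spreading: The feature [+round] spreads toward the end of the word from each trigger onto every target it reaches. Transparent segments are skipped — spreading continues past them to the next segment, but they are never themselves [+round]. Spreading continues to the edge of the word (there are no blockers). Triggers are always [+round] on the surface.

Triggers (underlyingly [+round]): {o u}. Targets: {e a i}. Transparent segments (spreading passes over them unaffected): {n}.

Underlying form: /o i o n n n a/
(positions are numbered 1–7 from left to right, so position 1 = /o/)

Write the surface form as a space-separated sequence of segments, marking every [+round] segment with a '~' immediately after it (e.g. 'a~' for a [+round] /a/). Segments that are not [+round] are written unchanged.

From /o/ at 1 rightward: 2 /i/ → [+round]; 3 /o/ is itself a trigger — this domain ends here.
From /o/ at 3 rightward: 4 /n/ transparent; 5 /n/ transparent; 6 /n/ transparent; 7 /a/ → [+round]; word edge.
[+round] positions on the surface: 1 2 3 7.

o~ i~ o~ n n n a~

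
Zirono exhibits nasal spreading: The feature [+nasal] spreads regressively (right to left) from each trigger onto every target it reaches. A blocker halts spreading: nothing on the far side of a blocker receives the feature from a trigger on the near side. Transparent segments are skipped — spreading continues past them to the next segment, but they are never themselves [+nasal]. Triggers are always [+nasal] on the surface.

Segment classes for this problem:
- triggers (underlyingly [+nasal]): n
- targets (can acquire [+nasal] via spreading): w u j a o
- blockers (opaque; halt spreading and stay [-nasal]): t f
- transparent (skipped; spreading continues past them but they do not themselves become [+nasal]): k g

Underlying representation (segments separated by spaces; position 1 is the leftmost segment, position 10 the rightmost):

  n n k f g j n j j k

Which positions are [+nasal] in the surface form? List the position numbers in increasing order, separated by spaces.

1 2 6 7

From /n/ at 1 leftward: word edge.
From /n/ at 2 leftward: 1 /n/ is itself a trigger — this domain ends here.
From /n/ at 7 leftward: 6 /j/ → [+nasal]; 5 /g/ transparent; 4 /f/ blocks.
Targets with no active source: positions 8 9 stay [-nasal].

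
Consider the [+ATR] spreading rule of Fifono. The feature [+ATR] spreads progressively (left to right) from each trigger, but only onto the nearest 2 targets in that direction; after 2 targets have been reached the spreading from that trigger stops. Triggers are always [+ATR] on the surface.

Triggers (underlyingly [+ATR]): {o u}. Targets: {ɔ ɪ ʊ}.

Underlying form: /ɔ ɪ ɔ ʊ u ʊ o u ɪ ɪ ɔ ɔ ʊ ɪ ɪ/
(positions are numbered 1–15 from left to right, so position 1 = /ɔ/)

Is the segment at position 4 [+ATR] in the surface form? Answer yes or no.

no

From /u/ at 5 rightward: 6 /ʊ/ → [+ATR]; 7 /o/ is itself a trigger — this domain ends here.
From /o/ at 7 rightward: 8 /u/ is itself a trigger — this domain ends here.
From /u/ at 8 rightward: 9 /ɪ/ → [+ATR]; 10 /ɪ/ → [+ATR]; bound reached.
Targets with no active source: positions 1 2 3 4 11 12 13 14 15 stay [-ATR].
[+ATR] positions on the surface: 5 6 7 8 9 10.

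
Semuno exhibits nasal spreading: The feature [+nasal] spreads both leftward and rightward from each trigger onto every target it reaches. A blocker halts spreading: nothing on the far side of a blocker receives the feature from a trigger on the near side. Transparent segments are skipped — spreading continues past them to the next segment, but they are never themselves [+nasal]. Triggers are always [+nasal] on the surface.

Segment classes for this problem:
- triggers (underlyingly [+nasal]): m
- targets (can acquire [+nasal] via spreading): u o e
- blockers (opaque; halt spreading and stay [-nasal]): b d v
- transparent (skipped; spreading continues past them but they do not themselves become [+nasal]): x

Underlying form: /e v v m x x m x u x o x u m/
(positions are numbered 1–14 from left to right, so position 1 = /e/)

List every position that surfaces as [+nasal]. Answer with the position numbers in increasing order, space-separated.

From /m/ at 4 rightward: 5 /x/ transparent; 6 /x/ transparent; 7 /m/ is itself a trigger — this domain ends here.
From /m/ at 4 leftward: 3 /v/ blocks.
From /m/ at 7 rightward: 8 /x/ transparent; 9 /u/ → [+nasal]; 10 /x/ transparent; 11 /o/ → [+nasal]; 12 /x/ transparent; 13 /u/ → [+nasal]; 14 /m/ is itself a trigger — this domain ends here.
From /m/ at 7 leftward: 6 /x/ transparent; 5 /x/ transparent; 4 /m/ is itself a trigger — this domain ends here.
From /m/ at 14 rightward: word edge.
From /m/ at 14 leftward: 13 /u/ → [+nasal]; 12 /x/ transparent; 11 /o/ → [+nasal]; 10 /x/ transparent; 9 /u/ → [+nasal]; 8 /x/ transparent; 7 /m/ is itself a trigger — this domain ends here.
Target with no active source: position 1 stays [-nasal].

4 7 9 11 13 14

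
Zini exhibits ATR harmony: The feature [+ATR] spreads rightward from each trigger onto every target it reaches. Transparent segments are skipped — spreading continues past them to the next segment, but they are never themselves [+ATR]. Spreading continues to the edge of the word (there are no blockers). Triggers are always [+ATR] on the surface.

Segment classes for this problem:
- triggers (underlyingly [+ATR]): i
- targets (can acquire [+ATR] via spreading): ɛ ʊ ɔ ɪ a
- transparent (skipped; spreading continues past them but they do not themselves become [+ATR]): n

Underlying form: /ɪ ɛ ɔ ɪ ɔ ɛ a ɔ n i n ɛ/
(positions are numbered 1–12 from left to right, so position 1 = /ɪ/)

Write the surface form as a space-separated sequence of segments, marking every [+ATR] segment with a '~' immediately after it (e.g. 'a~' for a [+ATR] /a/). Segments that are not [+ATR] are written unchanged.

ɪ ɛ ɔ ɪ ɔ ɛ a ɔ n i~ n ɛ~

From /i/ at 10 rightward: 11 /n/ transparent; 12 /ɛ/ → [+ATR]; word edge.
Targets with no active source: positions 1 2 3 4 5 6 7 8 stay [-ATR].
[+ATR] positions on the surface: 10 12.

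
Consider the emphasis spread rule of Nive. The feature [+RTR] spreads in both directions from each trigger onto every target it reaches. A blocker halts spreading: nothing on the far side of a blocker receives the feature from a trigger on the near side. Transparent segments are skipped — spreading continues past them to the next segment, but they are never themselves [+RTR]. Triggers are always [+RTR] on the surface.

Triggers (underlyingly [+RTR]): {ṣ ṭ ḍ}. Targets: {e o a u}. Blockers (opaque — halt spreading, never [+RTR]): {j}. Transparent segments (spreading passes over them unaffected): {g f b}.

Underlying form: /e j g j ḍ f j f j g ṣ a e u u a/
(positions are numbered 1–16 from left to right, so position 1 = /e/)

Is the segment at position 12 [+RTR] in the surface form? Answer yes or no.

yes

From /ḍ/ at 5 rightward: 6 /f/ transparent; 7 /j/ blocks.
From /ḍ/ at 5 leftward: 4 /j/ blocks.
From /ṣ/ at 11 rightward: 12 /a/ → [+RTR]; 13 /e/ → [+RTR]; 14 /u/ → [+RTR]; 15 /u/ → [+RTR]; 16 /a/ → [+RTR]; word edge.
From /ṣ/ at 11 leftward: 10 /g/ transparent; 9 /j/ blocks.
Target with no active source: position 1 stays [-emphatic].
[+RTR] positions on the surface: 5 11 12 13 14 15 16.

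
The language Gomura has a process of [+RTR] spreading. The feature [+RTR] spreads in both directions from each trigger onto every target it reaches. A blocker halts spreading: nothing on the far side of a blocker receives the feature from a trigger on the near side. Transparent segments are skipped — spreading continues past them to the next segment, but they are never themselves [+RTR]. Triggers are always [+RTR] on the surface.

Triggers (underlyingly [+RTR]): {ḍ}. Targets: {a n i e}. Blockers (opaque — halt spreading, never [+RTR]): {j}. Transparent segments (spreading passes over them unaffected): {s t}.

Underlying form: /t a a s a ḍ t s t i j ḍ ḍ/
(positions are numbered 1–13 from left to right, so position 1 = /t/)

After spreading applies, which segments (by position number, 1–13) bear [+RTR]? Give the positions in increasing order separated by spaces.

2 3 5 6 10 12 13

From /ḍ/ at 6 rightward: 7 /t/ transparent; 8 /s/ transparent; 9 /t/ transparent; 10 /i/ → [+RTR]; 11 /j/ blocks.
From /ḍ/ at 6 leftward: 5 /a/ → [+RTR]; 4 /s/ transparent; 3 /a/ → [+RTR]; 2 /a/ → [+RTR]; 1 /t/ transparent; word edge.
From /ḍ/ at 12 rightward: 13 /ḍ/ is itself a trigger — this domain ends here.
From /ḍ/ at 12 leftward: 11 /j/ blocks.
From /ḍ/ at 13 rightward: word edge.
From /ḍ/ at 13 leftward: 12 /ḍ/ is itself a trigger — this domain ends here.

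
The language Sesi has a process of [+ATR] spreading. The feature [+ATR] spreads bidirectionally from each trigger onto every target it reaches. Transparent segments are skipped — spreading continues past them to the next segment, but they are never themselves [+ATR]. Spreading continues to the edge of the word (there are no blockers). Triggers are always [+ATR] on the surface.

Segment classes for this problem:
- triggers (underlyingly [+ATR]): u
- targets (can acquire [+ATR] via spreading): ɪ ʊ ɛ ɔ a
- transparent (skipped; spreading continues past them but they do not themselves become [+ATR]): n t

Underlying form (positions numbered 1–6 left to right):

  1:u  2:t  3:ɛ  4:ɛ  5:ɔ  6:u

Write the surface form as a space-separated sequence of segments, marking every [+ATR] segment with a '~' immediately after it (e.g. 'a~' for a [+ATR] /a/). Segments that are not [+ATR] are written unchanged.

u~ t ɛ~ ɛ~ ɔ~ u~

From /u/ at 1 rightward: 2 /t/ transparent; 3 /ɛ/ → [+ATR]; 4 /ɛ/ → [+ATR]; 5 /ɔ/ → [+ATR]; 6 /u/ is itself a trigger — this domain ends here.
From /u/ at 1 leftward: word edge.
From /u/ at 6 rightward: word edge.
From /u/ at 6 leftward: 5 /ɔ/ → [+ATR]; 4 /ɛ/ → [+ATR]; 3 /ɛ/ → [+ATR]; 2 /t/ transparent; 1 /u/ is itself a trigger — this domain ends here.
[+ATR] positions on the surface: 1 3 4 5 6.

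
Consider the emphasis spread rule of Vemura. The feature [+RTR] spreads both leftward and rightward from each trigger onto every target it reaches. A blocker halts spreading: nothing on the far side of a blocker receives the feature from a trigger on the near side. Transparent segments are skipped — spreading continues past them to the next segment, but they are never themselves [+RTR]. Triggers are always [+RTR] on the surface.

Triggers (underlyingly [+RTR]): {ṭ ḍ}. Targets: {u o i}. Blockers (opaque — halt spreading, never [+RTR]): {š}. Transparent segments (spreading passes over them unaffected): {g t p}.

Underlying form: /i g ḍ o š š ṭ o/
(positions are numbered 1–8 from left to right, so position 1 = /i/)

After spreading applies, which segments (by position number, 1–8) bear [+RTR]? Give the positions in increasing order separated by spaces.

From /ḍ/ at 3 rightward: 4 /o/ → [+RTR]; 5 /š/ blocks.
From /ḍ/ at 3 leftward: 2 /g/ transparent; 1 /i/ → [+RTR]; word edge.
From /ṭ/ at 7 rightward: 8 /o/ → [+RTR]; word edge.
From /ṭ/ at 7 leftward: 6 /š/ blocks.

1 3 4 7 8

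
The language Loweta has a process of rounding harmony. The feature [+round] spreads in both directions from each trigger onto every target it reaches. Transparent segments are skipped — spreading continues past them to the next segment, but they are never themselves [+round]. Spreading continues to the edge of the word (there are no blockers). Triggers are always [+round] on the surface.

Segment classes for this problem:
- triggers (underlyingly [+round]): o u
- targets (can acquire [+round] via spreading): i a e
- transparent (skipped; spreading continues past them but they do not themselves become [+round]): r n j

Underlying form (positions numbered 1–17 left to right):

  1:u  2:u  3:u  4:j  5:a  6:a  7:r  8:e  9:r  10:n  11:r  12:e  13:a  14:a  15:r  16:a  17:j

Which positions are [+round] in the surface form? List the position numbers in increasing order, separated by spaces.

1 2 3 5 6 8 12 13 14 16

From /u/ at 1 rightward: 2 /u/ is itself a trigger — this domain ends here.
From /u/ at 1 leftward: word edge.
From /u/ at 2 rightward: 3 /u/ is itself a trigger — this domain ends here.
From /u/ at 2 leftward: 1 /u/ is itself a trigger — this domain ends here.
From /u/ at 3 rightward: 4 /j/ transparent; 5 /a/ → [+round]; 6 /a/ → [+round]; 7 /r/ transparent; 8 /e/ → [+round]; 9 /r/ transparent; 10 /n/ transparent; 11 /r/ transparent; 12 /e/ → [+round]; 13 /a/ → [+round]; 14 /a/ → [+round]; 15 /r/ transparent; 16 /a/ → [+round]; 17 /j/ transparent; word edge.
From /u/ at 3 leftward: 2 /u/ is itself a trigger — this domain ends here.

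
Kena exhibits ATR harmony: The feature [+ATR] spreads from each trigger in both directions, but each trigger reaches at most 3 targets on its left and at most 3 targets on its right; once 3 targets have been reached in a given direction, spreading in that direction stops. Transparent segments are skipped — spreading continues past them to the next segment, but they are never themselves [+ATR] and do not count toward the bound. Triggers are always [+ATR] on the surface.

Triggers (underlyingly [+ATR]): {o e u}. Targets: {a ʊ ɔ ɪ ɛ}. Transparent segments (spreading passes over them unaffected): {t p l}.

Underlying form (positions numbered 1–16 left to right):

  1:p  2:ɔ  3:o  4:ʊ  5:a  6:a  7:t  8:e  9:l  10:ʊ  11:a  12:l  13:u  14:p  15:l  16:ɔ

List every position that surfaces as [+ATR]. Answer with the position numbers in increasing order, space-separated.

From /o/ at 3 rightward: 4 /ʊ/ → [+ATR]; 5 /a/ → [+ATR]; 6 /a/ → [+ATR]; bound reached.
From /o/ at 3 leftward: 2 /ɔ/ → [+ATR]; 1 /p/ transparent; word edge.
From /e/ at 8 rightward: 9 /l/ transparent; 10 /ʊ/ → [+ATR]; 11 /a/ → [+ATR]; 12 /l/ transparent; 13 /u/ is itself a trigger — this domain ends here.
From /e/ at 8 leftward: 7 /t/ transparent; 6 /a/ → [+ATR]; 5 /a/ → [+ATR]; 4 /ʊ/ → [+ATR]; bound reached.
From /u/ at 13 rightward: 14 /p/ transparent; 15 /l/ transparent; 16 /ɔ/ → [+ATR]; word edge.
From /u/ at 13 leftward: 12 /l/ transparent; 11 /a/ → [+ATR]; 10 /ʊ/ → [+ATR]; 9 /l/ transparent; 8 /e/ is itself a trigger — this domain ends here.

2 3 4 5 6 8 10 11 13 16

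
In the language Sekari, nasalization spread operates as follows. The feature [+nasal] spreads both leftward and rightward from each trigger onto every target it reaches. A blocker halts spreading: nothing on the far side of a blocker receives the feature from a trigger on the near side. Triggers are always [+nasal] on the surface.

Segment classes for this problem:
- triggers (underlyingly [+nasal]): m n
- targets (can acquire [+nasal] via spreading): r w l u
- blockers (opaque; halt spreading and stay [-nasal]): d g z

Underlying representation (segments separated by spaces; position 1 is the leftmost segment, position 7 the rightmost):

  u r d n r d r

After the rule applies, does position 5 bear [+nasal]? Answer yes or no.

From /n/ at 4 rightward: 5 /r/ → [+nasal]; 6 /d/ blocks.
From /n/ at 4 leftward: 3 /d/ blocks.
Targets with no active source: positions 1 2 7 stay [-nasal].
[+nasal] positions on the surface: 4 5.

yes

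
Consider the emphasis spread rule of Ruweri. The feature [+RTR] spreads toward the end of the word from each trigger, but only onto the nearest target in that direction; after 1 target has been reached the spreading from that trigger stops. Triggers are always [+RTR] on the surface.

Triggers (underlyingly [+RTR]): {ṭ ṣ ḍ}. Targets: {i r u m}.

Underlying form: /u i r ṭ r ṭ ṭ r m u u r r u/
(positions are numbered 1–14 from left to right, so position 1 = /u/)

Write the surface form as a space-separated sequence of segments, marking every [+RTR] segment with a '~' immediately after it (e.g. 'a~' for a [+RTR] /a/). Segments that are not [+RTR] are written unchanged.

From /ṭ/ at 4 rightward: 5 /r/ → [+RTR]; bound reached.
From /ṭ/ at 6 rightward: 7 /ṭ/ is itself a trigger — this domain ends here.
From /ṭ/ at 7 rightward: 8 /r/ → [+RTR]; bound reached.
Targets with no active source: positions 1 2 3 9 10 11 12 13 14 stay [-emphatic].
[+RTR] positions on the surface: 4 5 6 7 8.

u i r ṭ~ r~ ṭ~ ṭ~ r~ m u u r r u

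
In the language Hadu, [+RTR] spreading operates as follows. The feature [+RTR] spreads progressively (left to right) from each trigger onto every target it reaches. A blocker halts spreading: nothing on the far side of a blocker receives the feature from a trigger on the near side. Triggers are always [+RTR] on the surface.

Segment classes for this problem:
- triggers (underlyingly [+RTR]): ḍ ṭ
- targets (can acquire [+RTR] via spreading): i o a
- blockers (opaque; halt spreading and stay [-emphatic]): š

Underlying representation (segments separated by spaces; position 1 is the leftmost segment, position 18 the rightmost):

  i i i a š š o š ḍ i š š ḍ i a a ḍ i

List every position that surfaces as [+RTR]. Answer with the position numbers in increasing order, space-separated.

From /ḍ/ at 9 rightward: 10 /i/ → [+RTR]; 11 /š/ blocks.
From /ḍ/ at 13 rightward: 14 /i/ → [+RTR]; 15 /a/ → [+RTR]; 16 /a/ → [+RTR]; 17 /ḍ/ is itself a trigger — this domain ends here.
From /ḍ/ at 17 rightward: 18 /i/ → [+RTR]; word edge.
Targets with no active source: positions 1 2 3 4 7 stay [-emphatic].

9 10 13 14 15 16 17 18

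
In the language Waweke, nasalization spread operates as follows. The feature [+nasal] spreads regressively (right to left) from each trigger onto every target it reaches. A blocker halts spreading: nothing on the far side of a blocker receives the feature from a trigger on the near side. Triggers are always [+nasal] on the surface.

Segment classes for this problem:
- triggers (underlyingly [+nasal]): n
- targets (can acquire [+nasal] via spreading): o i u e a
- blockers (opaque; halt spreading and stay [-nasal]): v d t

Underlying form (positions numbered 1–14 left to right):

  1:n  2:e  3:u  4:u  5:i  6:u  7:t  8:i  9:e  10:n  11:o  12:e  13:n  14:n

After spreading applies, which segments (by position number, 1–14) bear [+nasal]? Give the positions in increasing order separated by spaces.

1 8 9 10 11 12 13 14

From /n/ at 1 leftward: word edge.
From /n/ at 10 leftward: 9 /e/ → [+nasal]; 8 /i/ → [+nasal]; 7 /t/ blocks.
From /n/ at 13 leftward: 12 /e/ → [+nasal]; 11 /o/ → [+nasal]; 10 /n/ is itself a trigger — this domain ends here.
From /n/ at 14 leftward: 13 /n/ is itself a trigger — this domain ends here.
Targets with no active source: positions 2 3 4 5 6 stay [-nasal].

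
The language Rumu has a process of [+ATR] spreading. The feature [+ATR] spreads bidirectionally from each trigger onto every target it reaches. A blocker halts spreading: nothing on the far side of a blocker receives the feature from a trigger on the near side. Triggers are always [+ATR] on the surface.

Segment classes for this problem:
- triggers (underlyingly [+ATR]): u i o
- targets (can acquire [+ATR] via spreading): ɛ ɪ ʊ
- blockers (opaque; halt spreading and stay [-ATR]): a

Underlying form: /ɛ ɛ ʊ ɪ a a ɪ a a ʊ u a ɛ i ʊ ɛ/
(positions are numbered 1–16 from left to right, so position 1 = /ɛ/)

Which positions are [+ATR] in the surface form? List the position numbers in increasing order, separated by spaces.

10 11 13 14 15 16

From /u/ at 11 rightward: 12 /a/ blocks.
From /u/ at 11 leftward: 10 /ʊ/ → [+ATR]; 9 /a/ blocks.
From /i/ at 14 rightward: 15 /ʊ/ → [+ATR]; 16 /ɛ/ → [+ATR]; word edge.
From /i/ at 14 leftward: 13 /ɛ/ → [+ATR]; 12 /a/ blocks.
Targets with no active source: positions 1 2 3 4 7 stay [-ATR].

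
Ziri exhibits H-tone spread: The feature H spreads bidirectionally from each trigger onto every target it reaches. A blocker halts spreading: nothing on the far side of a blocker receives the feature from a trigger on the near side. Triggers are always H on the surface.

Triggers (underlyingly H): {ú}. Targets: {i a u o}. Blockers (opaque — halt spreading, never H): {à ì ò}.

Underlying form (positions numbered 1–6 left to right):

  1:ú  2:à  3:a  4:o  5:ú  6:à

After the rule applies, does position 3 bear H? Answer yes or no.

From /ú/ at 1 rightward: 2 /à/ blocks.
From /ú/ at 1 leftward: word edge.
From /ú/ at 5 rightward: 6 /à/ blocks.
From /ú/ at 5 leftward: 4 /o/ → H; 3 /a/ → H; 2 /à/ blocks.
H positions on the surface: 1 3 4 5.

yes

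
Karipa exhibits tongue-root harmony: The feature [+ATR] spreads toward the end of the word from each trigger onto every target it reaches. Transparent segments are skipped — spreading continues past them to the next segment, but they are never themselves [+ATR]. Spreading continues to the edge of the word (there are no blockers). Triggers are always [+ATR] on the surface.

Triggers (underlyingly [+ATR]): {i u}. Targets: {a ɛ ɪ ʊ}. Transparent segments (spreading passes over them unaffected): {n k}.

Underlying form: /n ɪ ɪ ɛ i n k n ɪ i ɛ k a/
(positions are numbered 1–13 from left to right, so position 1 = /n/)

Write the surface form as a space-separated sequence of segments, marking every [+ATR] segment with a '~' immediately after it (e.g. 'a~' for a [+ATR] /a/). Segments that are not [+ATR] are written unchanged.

From /i/ at 5 rightward: 6 /n/ transparent; 7 /k/ transparent; 8 /n/ transparent; 9 /ɪ/ → [+ATR]; 10 /i/ is itself a trigger — this domain ends here.
From /i/ at 10 rightward: 11 /ɛ/ → [+ATR]; 12 /k/ transparent; 13 /a/ → [+ATR]; word edge.
Targets with no active source: positions 2 3 4 stay [-ATR].
[+ATR] positions on the surface: 5 9 10 11 13.

n ɪ ɪ ɛ i~ n k n ɪ~ i~ ɛ~ k a~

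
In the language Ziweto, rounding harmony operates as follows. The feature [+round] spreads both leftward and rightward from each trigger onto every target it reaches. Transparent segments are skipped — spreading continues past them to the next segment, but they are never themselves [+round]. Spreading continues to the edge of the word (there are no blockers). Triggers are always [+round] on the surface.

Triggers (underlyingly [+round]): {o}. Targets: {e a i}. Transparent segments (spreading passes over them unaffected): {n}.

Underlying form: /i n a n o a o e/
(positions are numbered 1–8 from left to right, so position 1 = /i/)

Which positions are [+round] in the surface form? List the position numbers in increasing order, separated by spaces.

1 3 5 6 7 8

From /o/ at 5 rightward: 6 /a/ → [+round]; 7 /o/ is itself a trigger — this domain ends here.
From /o/ at 5 leftward: 4 /n/ transparent; 3 /a/ → [+round]; 2 /n/ transparent; 1 /i/ → [+round]; word edge.
From /o/ at 7 rightward: 8 /e/ → [+round]; word edge.
From /o/ at 7 leftward: 6 /a/ → [+round]; 5 /o/ is itself a trigger — this domain ends here.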